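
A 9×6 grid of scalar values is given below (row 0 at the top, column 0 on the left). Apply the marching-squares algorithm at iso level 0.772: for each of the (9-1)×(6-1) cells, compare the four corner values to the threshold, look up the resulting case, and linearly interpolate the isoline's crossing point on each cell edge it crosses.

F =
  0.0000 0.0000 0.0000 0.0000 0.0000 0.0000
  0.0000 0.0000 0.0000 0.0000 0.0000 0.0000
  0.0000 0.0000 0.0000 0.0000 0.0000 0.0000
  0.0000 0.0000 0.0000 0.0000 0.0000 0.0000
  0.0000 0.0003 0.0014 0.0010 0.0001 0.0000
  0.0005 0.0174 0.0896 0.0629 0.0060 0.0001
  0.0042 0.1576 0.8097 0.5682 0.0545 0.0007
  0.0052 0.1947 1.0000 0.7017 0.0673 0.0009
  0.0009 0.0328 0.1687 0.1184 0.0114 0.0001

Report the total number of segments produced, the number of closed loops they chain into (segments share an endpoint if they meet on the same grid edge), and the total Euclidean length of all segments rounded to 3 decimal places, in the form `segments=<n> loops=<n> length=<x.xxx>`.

segments=6 loops=1 length=3.644

cell (5,1): code 0100 → (5.948,2.000)–(6.000,1.942)
cell (5,2): code 1000 → (6.000,2.156)–(5.948,2.000)
cell (6,1): code 0110 → (6.000,1.942)–(7.000,1.717)
cell (6,2): code 1001 → (7.000,2.764)–(6.000,2.156)
cell (7,1): code 0010 → (7.000,1.717)–(7.274,2.000)
cell (7,2): code 0001 → (7.274,2.000)–(7.000,2.764)
total: 6 segments, chained into 1 closed loop(s), length Σ = 3.644396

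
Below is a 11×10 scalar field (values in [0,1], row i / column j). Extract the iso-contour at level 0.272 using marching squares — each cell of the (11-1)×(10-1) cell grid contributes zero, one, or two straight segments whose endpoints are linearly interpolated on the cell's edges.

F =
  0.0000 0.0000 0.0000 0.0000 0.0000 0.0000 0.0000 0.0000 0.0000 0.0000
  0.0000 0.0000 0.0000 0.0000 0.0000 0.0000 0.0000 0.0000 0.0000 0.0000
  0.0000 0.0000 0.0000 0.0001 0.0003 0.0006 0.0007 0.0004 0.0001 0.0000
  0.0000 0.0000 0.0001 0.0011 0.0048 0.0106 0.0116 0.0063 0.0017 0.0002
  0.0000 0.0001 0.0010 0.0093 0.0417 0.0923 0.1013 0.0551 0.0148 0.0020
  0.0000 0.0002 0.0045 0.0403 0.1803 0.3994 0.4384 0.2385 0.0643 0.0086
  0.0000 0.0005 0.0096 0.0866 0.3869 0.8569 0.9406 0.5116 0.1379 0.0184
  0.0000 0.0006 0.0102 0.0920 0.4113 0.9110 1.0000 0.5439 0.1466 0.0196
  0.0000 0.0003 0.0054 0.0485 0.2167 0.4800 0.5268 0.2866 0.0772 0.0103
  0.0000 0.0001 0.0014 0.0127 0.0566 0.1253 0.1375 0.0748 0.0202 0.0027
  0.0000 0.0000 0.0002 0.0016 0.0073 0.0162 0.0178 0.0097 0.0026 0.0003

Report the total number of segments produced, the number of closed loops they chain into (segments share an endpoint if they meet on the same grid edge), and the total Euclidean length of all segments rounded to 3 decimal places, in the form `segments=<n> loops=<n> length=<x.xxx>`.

cell (4,4): code 0100 → (4.585,5.000)–(5.000,4.419)
cell (4,5): code 1100 → (4.506,6.000)–(4.585,5.000)
cell (4,6): code 1000 → (5.000,6.832)–(4.506,6.000)
cell (5,3): code 0100 → (5.444,4.000)–(6.000,3.617)
cell (5,4): code 1110 → (5.000,4.419)–(5.444,4.000)
cell (5,6): code 1101 → (5.123,7.000)–(5.000,6.832)
cell (5,7): code 1000 → (6.000,7.641)–(5.123,7.000)
cell (6,3): code 0110 → (6.000,3.617)–(7.000,3.564)
cell (6,7): code 1001 → (7.000,7.684)–(6.000,7.641)
cell (7,3): code 0010 → (7.000,3.564)–(7.716,4.000)
cell (7,4): code 0111 → (7.716,4.000)–(8.000,4.210)
cell (7,7): code 1001 → (8.000,7.070)–(7.000,7.684)
cell (8,4): code 0010 → (8.000,4.210)–(8.586,5.000)
cell (8,5): code 0011 → (8.586,5.000)–(8.655,6.000)
cell (8,6): code 0011 → (8.655,6.000)–(8.069,7.000)
cell (8,7): code 0001 → (8.069,7.000)–(8.000,7.070)
total: 16 segments, chained into 1 closed loop(s), length Σ = 12.875449

segments=16 loops=1 length=12.875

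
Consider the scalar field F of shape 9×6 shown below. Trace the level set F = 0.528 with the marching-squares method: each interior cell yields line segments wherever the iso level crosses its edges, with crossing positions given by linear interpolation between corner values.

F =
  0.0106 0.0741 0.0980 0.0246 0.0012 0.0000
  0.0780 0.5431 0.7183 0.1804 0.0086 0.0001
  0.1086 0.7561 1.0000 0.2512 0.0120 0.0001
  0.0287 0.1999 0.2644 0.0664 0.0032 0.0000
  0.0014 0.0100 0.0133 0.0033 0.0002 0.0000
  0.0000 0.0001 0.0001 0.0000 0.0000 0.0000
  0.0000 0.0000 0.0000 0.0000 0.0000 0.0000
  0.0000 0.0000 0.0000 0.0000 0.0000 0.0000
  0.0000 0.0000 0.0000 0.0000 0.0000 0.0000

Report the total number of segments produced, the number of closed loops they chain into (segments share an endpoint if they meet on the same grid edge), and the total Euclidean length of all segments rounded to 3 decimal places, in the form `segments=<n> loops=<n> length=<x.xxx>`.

segments=8 loops=1 length=6.105

cell (0,0): code 0100 → (0.968,1.000)–(1.000,0.968)
cell (0,1): code 1100 → (0.693,2.000)–(0.968,1.000)
cell (0,2): code 1000 → (1.000,2.354)–(0.693,2.000)
cell (1,0): code 0110 → (1.000,0.968)–(2.000,0.648)
cell (1,2): code 1001 → (2.000,2.630)–(1.000,2.354)
cell (2,0): code 0010 → (2.000,0.648)–(2.410,1.000)
cell (2,1): code 0011 → (2.410,1.000)–(2.642,2.000)
cell (2,2): code 0001 → (2.642,2.000)–(2.000,2.630)
total: 8 segments, chained into 1 closed loop(s), length Σ = 6.105009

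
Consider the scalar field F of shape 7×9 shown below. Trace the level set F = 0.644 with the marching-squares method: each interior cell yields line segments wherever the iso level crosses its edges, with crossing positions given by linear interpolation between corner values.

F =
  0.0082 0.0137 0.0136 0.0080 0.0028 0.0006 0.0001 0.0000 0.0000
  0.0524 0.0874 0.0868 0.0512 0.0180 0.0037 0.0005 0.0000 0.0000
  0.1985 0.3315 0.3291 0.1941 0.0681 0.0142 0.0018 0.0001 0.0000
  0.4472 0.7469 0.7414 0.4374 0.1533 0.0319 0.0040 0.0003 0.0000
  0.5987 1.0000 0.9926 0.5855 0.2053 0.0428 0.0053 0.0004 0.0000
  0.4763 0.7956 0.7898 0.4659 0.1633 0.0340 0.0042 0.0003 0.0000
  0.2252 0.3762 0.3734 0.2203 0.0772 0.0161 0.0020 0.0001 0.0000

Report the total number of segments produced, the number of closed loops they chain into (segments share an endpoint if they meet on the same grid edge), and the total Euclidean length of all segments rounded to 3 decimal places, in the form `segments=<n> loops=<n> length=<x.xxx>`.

segments=10 loops=1 length=8.422

cell (2,0): code 0100 → (2.752,1.000)–(3.000,0.657)
cell (2,1): code 1100 → (2.764,2.000)–(2.752,1.000)
cell (2,2): code 1000 → (3.000,2.320)–(2.764,2.000)
cell (3,0): code 0110 → (3.000,0.657)–(4.000,0.113)
cell (3,2): code 1001 → (4.000,2.856)–(3.000,2.320)
cell (4,0): code 0110 → (4.000,0.113)–(5.000,0.525)
cell (4,2): code 1001 → (5.000,2.450)–(4.000,2.856)
cell (5,0): code 0010 → (5.000,0.525)–(5.361,1.000)
cell (5,1): code 0011 → (5.361,1.000)–(5.350,2.000)
cell (5,2): code 0001 → (5.350,2.000)–(5.000,2.450)
total: 10 segments, chained into 1 closed loop(s), length Σ = 8.422428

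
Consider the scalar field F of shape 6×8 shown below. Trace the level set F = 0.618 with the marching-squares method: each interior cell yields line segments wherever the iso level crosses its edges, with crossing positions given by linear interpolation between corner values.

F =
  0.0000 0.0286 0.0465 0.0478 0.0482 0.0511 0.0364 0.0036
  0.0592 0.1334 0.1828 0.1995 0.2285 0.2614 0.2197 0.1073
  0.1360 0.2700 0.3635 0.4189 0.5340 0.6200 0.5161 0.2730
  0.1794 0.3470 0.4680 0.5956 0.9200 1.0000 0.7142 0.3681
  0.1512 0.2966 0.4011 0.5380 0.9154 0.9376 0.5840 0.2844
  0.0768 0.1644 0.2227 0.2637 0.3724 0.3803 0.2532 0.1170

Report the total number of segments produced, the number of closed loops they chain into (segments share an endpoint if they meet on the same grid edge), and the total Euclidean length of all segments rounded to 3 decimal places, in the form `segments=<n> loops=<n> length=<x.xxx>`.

cell (1,4): code 0100 → (1.994,5.000)–(2.000,4.977)
cell (1,5): code 1000 → (2.000,5.019)–(1.994,5.000)
cell (2,3): code 0100 → (2.218,4.000)–(3.000,3.069)
cell (2,4): code 1110 → (2.000,4.977)–(2.218,4.000)
cell (2,5): code 1101 → (2.514,6.000)–(2.000,5.019)
cell (2,6): code 1000 → (3.000,6.278)–(2.514,6.000)
cell (3,3): code 0110 → (3.000,3.069)–(4.000,3.212)
cell (3,5): code 1011 → (4.000,5.904)–(3.739,6.000)
cell (3,6): code 0001 → (3.739,6.000)–(3.000,6.278)
cell (4,3): code 0010 → (4.000,3.212)–(4.548,4.000)
cell (4,4): code 0011 → (4.548,4.000)–(4.573,5.000)
cell (4,5): code 0001 → (4.573,5.000)–(4.000,5.904)
total: 12 segments, chained into 1 closed loop(s), length Σ = 9.035977

segments=12 loops=1 length=9.036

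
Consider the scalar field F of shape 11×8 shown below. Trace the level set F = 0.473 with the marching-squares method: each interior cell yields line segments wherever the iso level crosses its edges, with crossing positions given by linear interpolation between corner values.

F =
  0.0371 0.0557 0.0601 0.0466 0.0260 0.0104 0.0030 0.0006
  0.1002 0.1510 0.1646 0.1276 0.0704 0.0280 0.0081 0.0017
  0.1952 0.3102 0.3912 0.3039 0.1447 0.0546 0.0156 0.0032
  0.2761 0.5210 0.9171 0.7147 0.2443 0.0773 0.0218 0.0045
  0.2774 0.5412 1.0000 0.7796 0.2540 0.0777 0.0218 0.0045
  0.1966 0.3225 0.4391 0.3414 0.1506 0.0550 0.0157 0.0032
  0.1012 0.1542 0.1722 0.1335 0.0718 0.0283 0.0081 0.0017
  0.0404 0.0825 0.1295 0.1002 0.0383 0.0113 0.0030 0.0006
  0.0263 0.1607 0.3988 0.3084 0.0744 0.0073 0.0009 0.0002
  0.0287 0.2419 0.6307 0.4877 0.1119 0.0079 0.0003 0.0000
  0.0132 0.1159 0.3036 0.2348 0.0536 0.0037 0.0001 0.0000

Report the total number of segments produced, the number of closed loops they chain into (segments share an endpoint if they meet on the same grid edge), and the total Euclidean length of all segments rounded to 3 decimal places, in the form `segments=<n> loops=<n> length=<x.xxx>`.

segments=16 loops=2 length=12.652

cell (2,0): code 0100 → (2.772,1.000)–(3.000,0.804)
cell (2,1): code 1100 → (2.156,2.000)–(2.772,1.000)
cell (2,2): code 1100 → (2.412,3.000)–(2.156,2.000)
cell (2,3): code 1000 → (3.000,3.514)–(2.412,3.000)
cell (3,0): code 0110 → (3.000,0.804)–(4.000,0.741)
cell (3,3): code 1001 → (4.000,3.583)–(3.000,3.514)
cell (4,0): code 0010 → (4.000,0.741)–(4.312,1.000)
cell (4,1): code 0011 → (4.312,1.000)–(4.940,2.000)
cell (4,2): code 0011 → (4.940,2.000)–(4.700,3.000)
cell (4,3): code 0001 → (4.700,3.000)–(4.000,3.583)
cell (8,1): code 0100 → (8.320,2.000)–(9.000,1.594)
cell (8,2): code 1100 → (8.918,3.000)–(8.320,2.000)
cell (8,3): code 1000 → (9.000,3.039)–(8.918,3.000)
cell (9,1): code 0010 → (9.000,1.594)–(9.482,2.000)
cell (9,2): code 0011 → (9.482,2.000)–(9.058,3.000)
cell (9,3): code 0001 → (9.058,3.000)–(9.000,3.039)
total: 16 segments, chained into 2 closed loop(s), length Σ = 12.652311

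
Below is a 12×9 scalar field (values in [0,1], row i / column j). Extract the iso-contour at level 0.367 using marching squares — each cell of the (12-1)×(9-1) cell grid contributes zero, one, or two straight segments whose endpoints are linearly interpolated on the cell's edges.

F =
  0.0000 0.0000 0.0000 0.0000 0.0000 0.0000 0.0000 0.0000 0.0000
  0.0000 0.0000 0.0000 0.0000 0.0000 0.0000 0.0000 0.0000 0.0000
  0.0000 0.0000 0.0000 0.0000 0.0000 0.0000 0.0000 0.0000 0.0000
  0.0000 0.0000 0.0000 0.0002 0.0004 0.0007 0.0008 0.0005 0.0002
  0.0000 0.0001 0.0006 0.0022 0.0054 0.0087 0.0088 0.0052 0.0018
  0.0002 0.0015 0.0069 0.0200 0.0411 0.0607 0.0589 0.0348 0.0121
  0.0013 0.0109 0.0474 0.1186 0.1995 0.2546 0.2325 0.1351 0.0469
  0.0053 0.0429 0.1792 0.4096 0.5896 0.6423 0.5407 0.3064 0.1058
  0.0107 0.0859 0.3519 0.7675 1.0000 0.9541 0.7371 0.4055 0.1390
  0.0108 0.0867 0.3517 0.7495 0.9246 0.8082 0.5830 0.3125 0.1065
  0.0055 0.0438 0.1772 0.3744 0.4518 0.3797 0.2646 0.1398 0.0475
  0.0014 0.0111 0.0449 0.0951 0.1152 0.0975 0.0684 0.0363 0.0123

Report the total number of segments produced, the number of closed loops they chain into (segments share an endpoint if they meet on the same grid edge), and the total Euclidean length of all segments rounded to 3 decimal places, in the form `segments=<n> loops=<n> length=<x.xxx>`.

segments=18 loops=1 length=14.244

cell (6,2): code 0100 → (6.854,3.000)–(7.000,2.815)
cell (6,3): code 1100 → (6.429,4.000)–(6.854,3.000)
cell (6,4): code 1100 → (6.290,5.000)–(6.429,4.000)
cell (6,5): code 1100 → (6.436,6.000)–(6.290,5.000)
cell (6,6): code 1000 → (7.000,6.741)–(6.436,6.000)
cell (7,2): code 0110 → (7.000,2.815)–(8.000,2.036)
cell (7,6): code 1101 → (7.612,7.000)–(7.000,6.741)
cell (7,7): code 1000 → (8.000,7.144)–(7.612,7.000)
cell (8,2): code 0110 → (8.000,2.036)–(9.000,2.038)
cell (8,6): code 1011 → (9.000,6.799)–(8.414,7.000)
cell (8,7): code 0001 → (8.414,7.000)–(8.000,7.144)
cell (9,2): code 0110 → (9.000,2.038)–(10.000,2.962)
cell (9,5): code 1011 → (10.000,5.110)–(9.678,6.000)
cell (9,6): code 0001 → (9.678,6.000)–(9.000,6.799)
cell (10,2): code 0010 → (10.000,2.962)–(10.026,3.000)
cell (10,3): code 0011 → (10.026,3.000)–(10.252,4.000)
cell (10,4): code 0011 → (10.252,4.000)–(10.045,5.000)
cell (10,5): code 0001 → (10.045,5.000)–(10.000,5.110)
total: 18 segments, chained into 1 closed loop(s), length Σ = 14.244490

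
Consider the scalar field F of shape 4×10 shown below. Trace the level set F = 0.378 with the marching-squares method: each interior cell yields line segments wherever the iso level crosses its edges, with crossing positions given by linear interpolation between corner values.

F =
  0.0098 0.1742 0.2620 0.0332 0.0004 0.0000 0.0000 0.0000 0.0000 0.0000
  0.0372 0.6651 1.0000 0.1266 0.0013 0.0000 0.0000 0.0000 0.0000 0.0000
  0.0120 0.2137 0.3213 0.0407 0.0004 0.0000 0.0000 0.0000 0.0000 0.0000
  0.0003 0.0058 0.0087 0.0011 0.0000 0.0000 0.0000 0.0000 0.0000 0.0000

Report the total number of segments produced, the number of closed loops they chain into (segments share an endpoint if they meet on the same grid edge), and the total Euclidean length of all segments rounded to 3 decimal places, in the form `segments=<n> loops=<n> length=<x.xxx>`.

segments=6 loops=1 length=5.861

cell (0,0): code 0100 → (0.415,1.000)–(1.000,0.543)
cell (0,1): code 1100 → (0.157,2.000)–(0.415,1.000)
cell (0,2): code 1000 → (1.000,2.712)–(0.157,2.000)
cell (1,0): code 0010 → (1.000,0.543)–(1.636,1.000)
cell (1,1): code 0011 → (1.636,1.000)–(1.916,2.000)
cell (1,2): code 0001 → (1.916,2.000)–(1.000,2.712)
total: 6 segments, chained into 1 closed loop(s), length Σ = 5.861047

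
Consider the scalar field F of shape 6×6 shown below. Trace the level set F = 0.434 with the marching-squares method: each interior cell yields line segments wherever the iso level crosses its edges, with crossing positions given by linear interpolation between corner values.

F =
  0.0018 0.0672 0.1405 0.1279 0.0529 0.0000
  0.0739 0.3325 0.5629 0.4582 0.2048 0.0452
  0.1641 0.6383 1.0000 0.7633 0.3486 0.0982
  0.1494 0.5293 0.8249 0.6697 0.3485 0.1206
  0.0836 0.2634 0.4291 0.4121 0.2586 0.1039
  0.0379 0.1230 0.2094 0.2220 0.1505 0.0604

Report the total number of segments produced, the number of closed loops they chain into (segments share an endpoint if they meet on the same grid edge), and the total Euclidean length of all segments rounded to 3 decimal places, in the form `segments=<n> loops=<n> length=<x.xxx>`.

segments=12 loops=1 length=10.163

cell (0,1): code 0100 → (0.695,2.000)–(1.000,1.441)
cell (0,2): code 1100 → (0.927,3.000)–(0.695,2.000)
cell (0,3): code 1000 → (1.000,3.096)–(0.927,3.000)
cell (1,0): code 0100 → (1.332,1.000)–(2.000,0.569)
cell (1,1): code 1110 → (1.000,1.441)–(1.332,1.000)
cell (1,3): code 1001 → (2.000,3.794)–(1.000,3.096)
cell (2,0): code 0110 → (2.000,0.569)–(3.000,0.749)
cell (2,3): code 1001 → (3.000,3.734)–(2.000,3.794)
cell (3,0): code 0010 → (3.000,0.749)–(3.358,1.000)
cell (3,1): code 0011 → (3.358,1.000)–(3.988,2.000)
cell (3,2): code 0011 → (3.988,2.000)–(3.915,3.000)
cell (3,3): code 0001 → (3.915,3.000)–(3.000,3.734)
total: 12 segments, chained into 1 closed loop(s), length Σ = 10.162916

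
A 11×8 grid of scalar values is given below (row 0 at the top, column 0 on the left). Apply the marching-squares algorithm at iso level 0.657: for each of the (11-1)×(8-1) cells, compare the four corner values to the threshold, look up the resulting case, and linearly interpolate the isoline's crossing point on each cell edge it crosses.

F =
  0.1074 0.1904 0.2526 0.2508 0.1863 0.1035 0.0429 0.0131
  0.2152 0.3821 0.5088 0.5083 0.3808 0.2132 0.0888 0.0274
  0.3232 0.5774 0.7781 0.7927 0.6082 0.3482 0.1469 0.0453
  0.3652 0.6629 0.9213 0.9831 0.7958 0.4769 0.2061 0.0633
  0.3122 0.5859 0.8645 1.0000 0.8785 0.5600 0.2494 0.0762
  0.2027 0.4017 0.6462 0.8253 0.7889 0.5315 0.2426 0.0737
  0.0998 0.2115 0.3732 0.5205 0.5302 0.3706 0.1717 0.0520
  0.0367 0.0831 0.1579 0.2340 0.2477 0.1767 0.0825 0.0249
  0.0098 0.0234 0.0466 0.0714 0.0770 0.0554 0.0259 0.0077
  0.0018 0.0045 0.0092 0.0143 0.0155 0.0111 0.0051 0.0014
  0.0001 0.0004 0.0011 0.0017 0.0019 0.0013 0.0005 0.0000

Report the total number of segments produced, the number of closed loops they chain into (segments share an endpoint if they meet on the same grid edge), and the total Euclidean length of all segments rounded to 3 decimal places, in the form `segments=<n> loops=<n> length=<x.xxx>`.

cell (1,1): code 0100 → (1.550,2.000)–(2.000,1.397)
cell (1,2): code 1100 → (1.523,3.000)–(1.550,2.000)
cell (1,3): code 1000 → (2.000,3.736)–(1.523,3.000)
cell (2,0): code 0100 → (2.931,1.000)–(3.000,0.980)
cell (2,1): code 1110 → (2.000,1.397)–(2.931,1.000)
cell (2,3): code 1101 → (2.260,4.000)–(2.000,3.736)
cell (2,4): code 1000 → (3.000,4.435)–(2.260,4.000)
cell (3,0): code 0010 → (3.000,0.980)–(3.077,1.000)
cell (3,1): code 0111 → (3.077,1.000)–(4.000,1.255)
cell (3,4): code 1001 → (4.000,4.695)–(3.000,4.435)
cell (4,1): code 0010 → (4.000,1.255)–(4.951,2.000)
cell (4,2): code 0111 → (4.951,2.000)–(5.000,2.060)
cell (4,4): code 1001 → (5.000,4.512)–(4.000,4.695)
cell (5,2): code 0010 → (5.000,2.060)–(5.552,3.000)
cell (5,3): code 0011 → (5.552,3.000)–(5.510,4.000)
cell (5,4): code 0001 → (5.510,4.000)–(5.000,4.512)
total: 16 segments, chained into 1 closed loop(s), length Σ = 12.129042

segments=16 loops=1 length=12.129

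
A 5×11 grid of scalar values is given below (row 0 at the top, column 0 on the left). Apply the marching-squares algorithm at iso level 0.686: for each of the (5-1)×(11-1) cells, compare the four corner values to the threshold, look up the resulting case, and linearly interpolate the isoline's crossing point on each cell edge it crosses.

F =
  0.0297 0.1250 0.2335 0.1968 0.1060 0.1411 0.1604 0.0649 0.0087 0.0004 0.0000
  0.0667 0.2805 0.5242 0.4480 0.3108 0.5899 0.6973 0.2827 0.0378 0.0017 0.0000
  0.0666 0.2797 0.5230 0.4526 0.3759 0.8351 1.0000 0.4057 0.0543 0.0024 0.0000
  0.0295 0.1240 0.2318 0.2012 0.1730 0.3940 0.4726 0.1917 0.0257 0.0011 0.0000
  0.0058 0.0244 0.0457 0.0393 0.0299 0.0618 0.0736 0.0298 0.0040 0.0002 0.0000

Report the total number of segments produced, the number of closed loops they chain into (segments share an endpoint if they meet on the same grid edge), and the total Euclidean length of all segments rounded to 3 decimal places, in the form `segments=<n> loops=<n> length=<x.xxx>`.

segments=8 loops=1 length=5.224

cell (0,5): code 0100 → (0.979,6.000)–(1.000,5.895)
cell (0,6): code 1000 → (1.000,6.027)–(0.979,6.000)
cell (1,4): code 0100 → (1.392,5.000)–(2.000,4.675)
cell (1,5): code 1110 → (1.000,5.895)–(1.392,5.000)
cell (1,6): code 1001 → (2.000,6.528)–(1.000,6.027)
cell (2,4): code 0010 → (2.000,4.675)–(2.338,5.000)
cell (2,5): code 0011 → (2.338,5.000)–(2.595,6.000)
cell (2,6): code 0001 → (2.595,6.000)–(2.000,6.528)
total: 8 segments, chained into 1 closed loop(s), length Σ = 5.223745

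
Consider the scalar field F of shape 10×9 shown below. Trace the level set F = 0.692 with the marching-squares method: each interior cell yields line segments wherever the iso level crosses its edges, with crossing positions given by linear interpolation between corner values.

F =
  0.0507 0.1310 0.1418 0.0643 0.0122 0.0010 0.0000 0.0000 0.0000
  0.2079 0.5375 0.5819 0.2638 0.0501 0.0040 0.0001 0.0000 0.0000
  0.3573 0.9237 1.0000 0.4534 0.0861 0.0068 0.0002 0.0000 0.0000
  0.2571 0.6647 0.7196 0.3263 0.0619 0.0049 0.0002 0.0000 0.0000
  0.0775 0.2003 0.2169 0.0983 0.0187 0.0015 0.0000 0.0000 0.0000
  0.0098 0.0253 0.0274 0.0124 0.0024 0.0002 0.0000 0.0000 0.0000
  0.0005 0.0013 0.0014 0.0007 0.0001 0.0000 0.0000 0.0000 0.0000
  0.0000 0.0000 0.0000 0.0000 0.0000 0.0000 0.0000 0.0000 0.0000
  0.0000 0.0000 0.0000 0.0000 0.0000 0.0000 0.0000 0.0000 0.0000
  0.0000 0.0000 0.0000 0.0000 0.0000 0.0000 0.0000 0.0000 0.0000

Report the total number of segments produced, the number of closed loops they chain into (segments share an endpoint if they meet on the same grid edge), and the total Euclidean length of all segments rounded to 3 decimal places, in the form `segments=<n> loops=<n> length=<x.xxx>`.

cell (1,0): code 0100 → (1.400,1.000)–(2.000,0.591)
cell (1,1): code 1100 → (1.263,2.000)–(1.400,1.000)
cell (1,2): code 1000 → (2.000,2.563)–(1.263,2.000)
cell (2,0): code 0010 → (2.000,0.591)–(2.895,1.000)
cell (2,1): code 0111 → (2.895,1.000)–(3.000,1.497)
cell (2,2): code 1001 → (3.000,2.070)–(2.000,2.563)
cell (3,1): code 0010 → (3.000,1.497)–(3.055,2.000)
cell (3,2): code 0001 → (3.055,2.000)–(3.000,2.070)
total: 8 segments, chained into 1 closed loop(s), length Σ = 5.864791

segments=8 loops=1 length=5.865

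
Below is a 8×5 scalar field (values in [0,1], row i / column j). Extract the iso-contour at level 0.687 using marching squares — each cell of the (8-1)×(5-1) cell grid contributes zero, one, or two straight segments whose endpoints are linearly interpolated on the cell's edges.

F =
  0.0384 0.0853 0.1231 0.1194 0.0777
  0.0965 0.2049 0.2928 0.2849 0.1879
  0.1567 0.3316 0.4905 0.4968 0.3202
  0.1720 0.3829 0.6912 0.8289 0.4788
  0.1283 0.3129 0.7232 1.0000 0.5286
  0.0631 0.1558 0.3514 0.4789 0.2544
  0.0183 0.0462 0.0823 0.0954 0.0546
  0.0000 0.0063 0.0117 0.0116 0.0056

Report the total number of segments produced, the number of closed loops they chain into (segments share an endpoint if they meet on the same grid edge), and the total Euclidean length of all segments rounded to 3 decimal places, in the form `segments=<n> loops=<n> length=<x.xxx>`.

cell (2,1): code 0100 → (2.979,2.000)–(3.000,1.986)
cell (2,2): code 1100 → (2.573,3.000)–(2.979,2.000)
cell (2,3): code 1000 → (3.000,3.405)–(2.573,3.000)
cell (3,1): code 0110 → (3.000,1.986)–(4.000,1.912)
cell (3,3): code 1001 → (4.000,3.664)–(3.000,3.405)
cell (4,1): code 0010 → (4.000,1.912)–(4.097,2.000)
cell (4,2): code 0011 → (4.097,2.000)–(4.601,3.000)
cell (4,3): code 0001 → (4.601,3.000)–(4.000,3.664)
total: 8 segments, chained into 1 closed loop(s), length Σ = 5.875260

segments=8 loops=1 length=5.875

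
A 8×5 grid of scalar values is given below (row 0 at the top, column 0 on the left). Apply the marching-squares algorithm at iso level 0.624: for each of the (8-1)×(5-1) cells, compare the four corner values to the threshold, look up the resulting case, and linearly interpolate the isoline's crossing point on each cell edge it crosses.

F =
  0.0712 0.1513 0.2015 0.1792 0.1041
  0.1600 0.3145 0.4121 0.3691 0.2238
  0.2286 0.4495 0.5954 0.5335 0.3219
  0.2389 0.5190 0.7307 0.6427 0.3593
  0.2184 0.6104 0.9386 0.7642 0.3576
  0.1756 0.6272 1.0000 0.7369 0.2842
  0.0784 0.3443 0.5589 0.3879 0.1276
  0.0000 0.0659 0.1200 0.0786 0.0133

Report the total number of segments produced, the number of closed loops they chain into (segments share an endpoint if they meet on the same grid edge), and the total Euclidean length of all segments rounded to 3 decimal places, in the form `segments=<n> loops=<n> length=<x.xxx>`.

segments=12 loops=1 length=9.297

cell (2,1): code 0100 → (2.211,2.000)–(3.000,1.496)
cell (2,2): code 1100 → (2.829,3.000)–(2.211,2.000)
cell (2,3): code 1000 → (3.000,3.066)–(2.829,3.000)
cell (3,1): code 0110 → (3.000,1.496)–(4.000,1.041)
cell (3,3): code 1001 → (4.000,3.345)–(3.000,3.066)
cell (4,0): code 0100 → (4.810,1.000)–(5.000,0.993)
cell (4,1): code 1110 → (4.000,1.041)–(4.810,1.000)
cell (4,3): code 1001 → (5.000,3.249)–(4.000,3.345)
cell (5,0): code 0010 → (5.000,0.993)–(5.011,1.000)
cell (5,1): code 0011 → (5.011,1.000)–(5.852,2.000)
cell (5,2): code 0011 → (5.852,2.000)–(5.323,3.000)
cell (5,3): code 0001 → (5.323,3.000)–(5.000,3.249)
total: 12 segments, chained into 1 closed loop(s), length Σ = 9.296774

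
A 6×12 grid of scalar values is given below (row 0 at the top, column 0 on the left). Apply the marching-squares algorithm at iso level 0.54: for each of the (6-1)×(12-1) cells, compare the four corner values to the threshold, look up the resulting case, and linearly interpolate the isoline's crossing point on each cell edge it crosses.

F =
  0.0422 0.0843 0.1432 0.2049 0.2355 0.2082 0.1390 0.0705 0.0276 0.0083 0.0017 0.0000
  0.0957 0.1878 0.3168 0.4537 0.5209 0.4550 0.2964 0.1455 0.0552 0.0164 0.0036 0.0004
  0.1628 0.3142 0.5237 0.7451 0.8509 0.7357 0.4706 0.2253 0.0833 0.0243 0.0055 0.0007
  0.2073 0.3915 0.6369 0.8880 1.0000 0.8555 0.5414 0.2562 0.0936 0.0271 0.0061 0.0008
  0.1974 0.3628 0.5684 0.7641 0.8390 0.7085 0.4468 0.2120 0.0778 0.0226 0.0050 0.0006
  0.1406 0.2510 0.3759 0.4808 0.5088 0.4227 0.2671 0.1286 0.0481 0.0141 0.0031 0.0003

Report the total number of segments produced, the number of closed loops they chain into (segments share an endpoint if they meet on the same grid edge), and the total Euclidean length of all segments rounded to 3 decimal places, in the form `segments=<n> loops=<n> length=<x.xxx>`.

cell (1,2): code 0100 → (1.296,3.000)–(2.000,2.074)
cell (1,3): code 1100 → (1.058,4.000)–(1.296,3.000)
cell (1,4): code 1100 → (1.303,5.000)–(1.058,4.000)
cell (1,5): code 1000 → (2.000,5.738)–(1.303,5.000)
cell (2,1): code 0100 → (2.144,2.000)–(3.000,1.605)
cell (2,2): code 1110 → (2.000,2.074)–(2.144,2.000)
cell (2,5): code 1101 → (2.980,6.000)–(2.000,5.738)
cell (2,6): code 1000 → (3.000,6.005)–(2.980,6.000)
cell (3,1): code 0110 → (3.000,1.605)–(4.000,1.862)
cell (3,5): code 1011 → (4.000,5.644)–(3.015,6.000)
cell (3,6): code 0001 → (3.015,6.000)–(3.000,6.005)
cell (4,1): code 0010 → (4.000,1.862)–(4.148,2.000)
cell (4,2): code 0011 → (4.148,2.000)–(4.791,3.000)
cell (4,3): code 0011 → (4.791,3.000)–(4.906,4.000)
cell (4,4): code 0011 → (4.906,4.000)–(4.590,5.000)
cell (4,5): code 0001 → (4.590,5.000)–(4.000,5.644)
total: 16 segments, chained into 1 closed loop(s), length Σ = 12.790899

segments=16 loops=1 length=12.791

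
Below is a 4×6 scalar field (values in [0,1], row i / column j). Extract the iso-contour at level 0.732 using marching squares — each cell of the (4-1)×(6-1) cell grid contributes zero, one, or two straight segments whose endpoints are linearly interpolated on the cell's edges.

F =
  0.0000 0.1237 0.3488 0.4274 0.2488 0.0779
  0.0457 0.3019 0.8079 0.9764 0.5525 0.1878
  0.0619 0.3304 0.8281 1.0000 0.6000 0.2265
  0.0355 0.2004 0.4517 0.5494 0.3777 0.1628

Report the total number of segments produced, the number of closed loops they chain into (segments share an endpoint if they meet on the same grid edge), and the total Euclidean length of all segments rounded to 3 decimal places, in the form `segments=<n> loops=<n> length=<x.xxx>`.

segments=8 loops=1 length=6.267

cell (0,1): code 0100 → (0.835,2.000)–(1.000,1.850)
cell (0,2): code 1100 → (0.555,3.000)–(0.835,2.000)
cell (0,3): code 1000 → (1.000,3.577)–(0.555,3.000)
cell (1,1): code 0110 → (1.000,1.850)–(2.000,1.807)
cell (1,3): code 1001 → (2.000,3.670)–(1.000,3.577)
cell (2,1): code 0010 → (2.000,1.807)–(2.255,2.000)
cell (2,2): code 0011 → (2.255,2.000)–(2.595,3.000)
cell (2,3): code 0001 → (2.595,3.000)–(2.000,3.670)
total: 8 segments, chained into 1 closed loop(s), length Σ = 6.267403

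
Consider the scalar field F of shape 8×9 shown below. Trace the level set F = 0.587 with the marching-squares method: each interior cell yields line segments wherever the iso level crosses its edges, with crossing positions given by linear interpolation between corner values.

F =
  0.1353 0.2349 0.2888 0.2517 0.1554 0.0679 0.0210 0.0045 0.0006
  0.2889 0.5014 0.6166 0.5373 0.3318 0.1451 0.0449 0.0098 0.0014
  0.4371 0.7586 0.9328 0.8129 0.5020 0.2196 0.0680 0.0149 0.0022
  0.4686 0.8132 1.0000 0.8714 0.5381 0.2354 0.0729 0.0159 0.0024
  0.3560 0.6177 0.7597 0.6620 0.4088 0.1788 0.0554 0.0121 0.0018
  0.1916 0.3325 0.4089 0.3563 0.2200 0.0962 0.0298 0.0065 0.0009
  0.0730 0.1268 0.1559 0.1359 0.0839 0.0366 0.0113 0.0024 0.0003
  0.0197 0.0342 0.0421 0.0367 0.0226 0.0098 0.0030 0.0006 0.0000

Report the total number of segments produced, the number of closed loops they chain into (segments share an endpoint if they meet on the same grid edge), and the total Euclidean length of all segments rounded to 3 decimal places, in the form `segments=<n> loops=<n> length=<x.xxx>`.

cell (0,1): code 0100 → (0.910,2.000)–(1.000,1.743)
cell (0,2): code 1000 → (1.000,2.373)–(0.910,2.000)
cell (1,0): code 0100 → (1.333,1.000)–(2.000,0.466)
cell (1,1): code 1110 → (1.000,1.743)–(1.333,1.000)
cell (1,2): code 1101 → (1.180,3.000)–(1.000,2.373)
cell (1,3): code 1000 → (2.000,3.727)–(1.180,3.000)
cell (2,0): code 0110 → (2.000,0.466)–(3.000,0.344)
cell (2,3): code 1001 → (3.000,3.853)–(2.000,3.727)
cell (3,0): code 0110 → (3.000,0.344)–(4.000,0.883)
cell (3,3): code 1001 → (4.000,3.296)–(3.000,3.853)
cell (4,0): code 0010 → (4.000,0.883)–(4.108,1.000)
cell (4,1): code 0011 → (4.108,1.000)–(4.492,2.000)
cell (4,2): code 0011 → (4.492,2.000)–(4.245,3.000)
cell (4,3): code 0001 → (4.245,3.000)–(4.000,3.296)
total: 14 segments, chained into 1 closed loop(s), length Σ = 11.014050

segments=14 loops=1 length=11.014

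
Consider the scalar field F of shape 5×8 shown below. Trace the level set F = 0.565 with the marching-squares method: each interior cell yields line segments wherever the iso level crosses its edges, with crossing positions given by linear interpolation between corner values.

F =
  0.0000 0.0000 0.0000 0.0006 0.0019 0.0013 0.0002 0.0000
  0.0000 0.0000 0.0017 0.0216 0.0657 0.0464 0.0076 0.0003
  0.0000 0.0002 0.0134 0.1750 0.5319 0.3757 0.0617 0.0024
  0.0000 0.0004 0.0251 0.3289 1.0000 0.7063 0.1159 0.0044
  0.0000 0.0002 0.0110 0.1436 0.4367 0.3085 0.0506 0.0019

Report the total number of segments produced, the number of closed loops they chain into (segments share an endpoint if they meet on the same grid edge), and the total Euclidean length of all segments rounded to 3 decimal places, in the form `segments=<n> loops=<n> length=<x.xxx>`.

cell (2,3): code 0100 → (2.071,4.000)–(3.000,3.352)
cell (2,4): code 1100 → (2.573,5.000)–(2.071,4.000)
cell (2,5): code 1000 → (3.000,5.239)–(2.573,5.000)
cell (3,3): code 0010 → (3.000,3.352)–(3.772,4.000)
cell (3,4): code 0011 → (3.772,4.000)–(3.355,5.000)
cell (3,5): code 0001 → (3.355,5.000)–(3.000,5.239)
total: 6 segments, chained into 1 closed loop(s), length Σ = 5.261741

segments=6 loops=1 length=5.262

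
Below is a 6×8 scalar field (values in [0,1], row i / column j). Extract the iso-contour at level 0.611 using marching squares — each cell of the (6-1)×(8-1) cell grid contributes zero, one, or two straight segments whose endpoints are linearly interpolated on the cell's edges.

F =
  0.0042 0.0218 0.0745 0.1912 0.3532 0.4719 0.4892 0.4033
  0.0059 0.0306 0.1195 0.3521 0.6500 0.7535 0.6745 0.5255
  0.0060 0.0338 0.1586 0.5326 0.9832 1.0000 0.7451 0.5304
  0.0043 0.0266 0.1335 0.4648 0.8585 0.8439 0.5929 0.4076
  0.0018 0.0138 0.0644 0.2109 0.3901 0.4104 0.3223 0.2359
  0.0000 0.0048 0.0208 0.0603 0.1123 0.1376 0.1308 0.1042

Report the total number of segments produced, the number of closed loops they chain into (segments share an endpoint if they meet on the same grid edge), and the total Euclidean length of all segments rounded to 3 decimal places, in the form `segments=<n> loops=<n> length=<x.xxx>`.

cell (0,3): code 0100 → (0.869,4.000)–(1.000,3.869)
cell (0,4): code 1100 → (0.494,5.000)–(0.869,4.000)
cell (0,5): code 1100 → (0.657,6.000)–(0.494,5.000)
cell (0,6): code 1000 → (1.000,6.426)–(0.657,6.000)
cell (1,3): code 0110 → (1.000,3.869)–(2.000,3.174)
cell (1,6): code 1001 → (2.000,6.625)–(1.000,6.426)
cell (2,3): code 0110 → (2.000,3.174)–(3.000,3.371)
cell (2,5): code 1011 → (3.000,5.928)–(2.881,6.000)
cell (2,6): code 0001 → (2.881,6.000)–(2.000,6.625)
cell (3,3): code 0010 → (3.000,3.371)–(3.528,4.000)
cell (3,4): code 0011 → (3.528,4.000)–(3.537,5.000)
cell (3,5): code 0001 → (3.537,5.000)–(3.000,5.928)
total: 12 segments, chained into 1 closed loop(s), length Σ = 10.182656

segments=12 loops=1 length=10.183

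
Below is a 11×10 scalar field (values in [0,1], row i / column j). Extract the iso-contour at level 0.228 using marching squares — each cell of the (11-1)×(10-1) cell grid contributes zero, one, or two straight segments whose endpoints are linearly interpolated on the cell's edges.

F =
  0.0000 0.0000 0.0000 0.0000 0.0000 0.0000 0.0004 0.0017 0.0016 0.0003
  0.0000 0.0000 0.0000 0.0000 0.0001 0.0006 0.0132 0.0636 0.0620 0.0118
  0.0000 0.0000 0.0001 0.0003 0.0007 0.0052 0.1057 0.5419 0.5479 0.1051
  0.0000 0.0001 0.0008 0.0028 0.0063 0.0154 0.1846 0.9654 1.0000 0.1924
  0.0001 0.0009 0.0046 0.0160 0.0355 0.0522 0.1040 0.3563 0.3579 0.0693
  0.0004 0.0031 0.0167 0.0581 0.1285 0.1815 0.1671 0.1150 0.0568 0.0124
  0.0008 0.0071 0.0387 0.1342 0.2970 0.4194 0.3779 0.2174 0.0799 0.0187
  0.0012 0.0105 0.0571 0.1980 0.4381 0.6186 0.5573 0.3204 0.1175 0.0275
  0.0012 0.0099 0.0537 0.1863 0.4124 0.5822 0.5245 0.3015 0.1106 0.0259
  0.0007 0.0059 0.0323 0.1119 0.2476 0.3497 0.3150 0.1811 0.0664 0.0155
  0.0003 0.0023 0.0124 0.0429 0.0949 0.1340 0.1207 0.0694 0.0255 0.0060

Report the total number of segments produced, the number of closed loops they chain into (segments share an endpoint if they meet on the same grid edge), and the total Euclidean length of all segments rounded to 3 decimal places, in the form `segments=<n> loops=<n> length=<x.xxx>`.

segments=26 loops=2 length=23.181

cell (1,6): code 0100 → (1.344,7.000)–(2.000,6.280)
cell (1,7): code 1100 → (1.342,8.000)–(1.344,7.000)
cell (1,8): code 1000 → (2.000,8.722)–(1.342,8.000)
cell (2,6): code 0110 → (2.000,6.280)–(3.000,6.056)
cell (2,8): code 1001 → (3.000,8.956)–(2.000,8.722)
cell (3,6): code 0110 → (3.000,6.056)–(4.000,6.491)
cell (3,8): code 1001 → (4.000,8.450)–(3.000,8.956)
cell (4,6): code 0010 → (4.000,6.491)–(4.532,7.000)
cell (4,7): code 0011 → (4.532,7.000)–(4.431,8.000)
cell (4,8): code 0001 → (4.431,8.000)–(4.000,8.450)
cell (5,3): code 0100 → (5.591,4.000)–(6.000,3.576)
cell (5,4): code 1100 → (5.195,5.000)–(5.591,4.000)
cell (5,5): code 1100 → (5.289,6.000)–(5.195,5.000)
cell (5,6): code 1000 → (6.000,6.934)–(5.289,6.000)
cell (6,3): code 0110 → (6.000,3.576)–(7.000,3.125)
cell (6,6): code 1101 → (6.103,7.000)–(6.000,6.934)
cell (6,7): code 1000 → (7.000,7.455)–(6.103,7.000)
cell (7,3): code 0110 → (7.000,3.125)–(8.000,3.184)
cell (7,7): code 1001 → (8.000,7.385)–(7.000,7.455)
cell (8,3): code 0110 → (8.000,3.184)–(9.000,3.856)
cell (8,6): code 1011 → (9.000,6.650)–(8.610,7.000)
cell (8,7): code 0001 → (8.610,7.000)–(8.000,7.385)
cell (9,3): code 0010 → (9.000,3.856)–(9.128,4.000)
cell (9,4): code 0011 → (9.128,4.000)–(9.564,5.000)
cell (9,5): code 0011 → (9.564,5.000)–(9.448,6.000)
cell (9,6): code 0001 → (9.448,6.000)–(9.000,6.650)
total: 26 segments, chained into 2 closed loop(s), length Σ = 23.181233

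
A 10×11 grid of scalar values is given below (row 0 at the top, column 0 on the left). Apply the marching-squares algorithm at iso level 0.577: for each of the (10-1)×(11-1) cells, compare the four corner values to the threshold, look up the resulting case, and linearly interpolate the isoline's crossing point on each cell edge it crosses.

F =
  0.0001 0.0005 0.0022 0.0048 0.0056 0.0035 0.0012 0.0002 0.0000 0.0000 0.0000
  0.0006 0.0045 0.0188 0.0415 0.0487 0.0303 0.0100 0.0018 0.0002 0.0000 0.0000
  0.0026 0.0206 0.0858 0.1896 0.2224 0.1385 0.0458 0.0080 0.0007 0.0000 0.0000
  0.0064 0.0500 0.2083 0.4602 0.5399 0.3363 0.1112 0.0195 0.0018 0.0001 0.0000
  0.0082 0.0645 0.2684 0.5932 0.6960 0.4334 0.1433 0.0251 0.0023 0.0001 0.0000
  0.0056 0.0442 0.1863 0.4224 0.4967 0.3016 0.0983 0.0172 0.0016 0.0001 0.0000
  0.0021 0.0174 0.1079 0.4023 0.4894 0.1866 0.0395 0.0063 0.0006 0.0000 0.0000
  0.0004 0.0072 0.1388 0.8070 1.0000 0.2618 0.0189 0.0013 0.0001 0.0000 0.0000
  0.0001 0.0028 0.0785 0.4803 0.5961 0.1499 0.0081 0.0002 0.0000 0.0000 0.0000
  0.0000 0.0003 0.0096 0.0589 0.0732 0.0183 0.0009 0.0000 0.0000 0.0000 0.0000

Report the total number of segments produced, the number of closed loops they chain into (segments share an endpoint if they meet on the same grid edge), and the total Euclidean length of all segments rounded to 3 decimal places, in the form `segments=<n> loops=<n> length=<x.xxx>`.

cell (3,2): code 0100 → (3.878,3.000)–(4.000,2.950)
cell (3,3): code 1100 → (3.238,4.000)–(3.878,3.000)
cell (3,4): code 1000 → (4.000,4.453)–(3.238,4.000)
cell (4,2): code 0010 → (4.000,2.950)–(4.095,3.000)
cell (4,3): code 0011 → (4.095,3.000)–(4.597,4.000)
cell (4,4): code 0001 → (4.597,4.000)–(4.000,4.453)
cell (6,2): code 0100 → (6.432,3.000)–(7.000,2.656)
cell (6,3): code 1100 → (6.172,4.000)–(6.432,3.000)
cell (6,4): code 1000 → (7.000,4.573)–(6.172,4.000)
cell (7,2): code 0010 → (7.000,2.656)–(7.704,3.000)
cell (7,3): code 0111 → (7.704,3.000)–(8.000,3.835)
cell (7,4): code 1001 → (8.000,4.043)–(7.000,4.573)
cell (8,3): code 0010 → (8.000,3.835)–(8.037,4.000)
cell (8,4): code 0001 → (8.037,4.000)–(8.000,4.043)
total: 14 segments, chained into 2 closed loop(s), length Σ = 9.913504

segments=14 loops=2 length=9.914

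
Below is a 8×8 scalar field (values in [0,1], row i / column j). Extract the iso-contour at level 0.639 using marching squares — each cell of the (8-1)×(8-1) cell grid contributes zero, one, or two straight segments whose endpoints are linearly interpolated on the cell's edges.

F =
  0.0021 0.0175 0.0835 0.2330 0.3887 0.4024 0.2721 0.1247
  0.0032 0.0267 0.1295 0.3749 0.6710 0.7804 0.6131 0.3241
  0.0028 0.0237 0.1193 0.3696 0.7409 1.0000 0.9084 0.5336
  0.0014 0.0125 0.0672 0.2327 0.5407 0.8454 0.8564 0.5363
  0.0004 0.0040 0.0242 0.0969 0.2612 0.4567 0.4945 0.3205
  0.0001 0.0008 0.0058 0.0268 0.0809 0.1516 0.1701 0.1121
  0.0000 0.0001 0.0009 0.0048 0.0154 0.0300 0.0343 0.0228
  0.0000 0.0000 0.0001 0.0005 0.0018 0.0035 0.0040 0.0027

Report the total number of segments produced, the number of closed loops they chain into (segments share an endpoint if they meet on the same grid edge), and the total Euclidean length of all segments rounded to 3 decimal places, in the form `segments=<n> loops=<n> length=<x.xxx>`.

cell (0,3): code 0100 → (0.887,4.000)–(1.000,3.892)
cell (0,4): code 1100 → (0.626,5.000)–(0.887,4.000)
cell (0,5): code 1000 → (1.000,5.845)–(0.626,5.000)
cell (1,3): code 0110 → (1.000,3.892)–(2.000,3.726)
cell (1,5): code 1101 → (1.088,6.000)–(1.000,5.845)
cell (1,6): code 1000 → (2.000,6.719)–(1.088,6.000)
cell (2,3): code 0010 → (2.000,3.726)–(2.509,4.000)
cell (2,4): code 0111 → (2.509,4.000)–(3.000,4.323)
cell (2,6): code 1001 → (3.000,6.679)–(2.000,6.719)
cell (3,4): code 0010 → (3.000,4.323)–(3.531,5.000)
cell (3,5): code 0011 → (3.531,5.000)–(3.601,6.000)
cell (3,6): code 0001 → (3.601,6.000)–(3.000,6.679)
total: 12 segments, chained into 1 closed loop(s), length Σ = 9.403828

segments=12 loops=1 length=9.404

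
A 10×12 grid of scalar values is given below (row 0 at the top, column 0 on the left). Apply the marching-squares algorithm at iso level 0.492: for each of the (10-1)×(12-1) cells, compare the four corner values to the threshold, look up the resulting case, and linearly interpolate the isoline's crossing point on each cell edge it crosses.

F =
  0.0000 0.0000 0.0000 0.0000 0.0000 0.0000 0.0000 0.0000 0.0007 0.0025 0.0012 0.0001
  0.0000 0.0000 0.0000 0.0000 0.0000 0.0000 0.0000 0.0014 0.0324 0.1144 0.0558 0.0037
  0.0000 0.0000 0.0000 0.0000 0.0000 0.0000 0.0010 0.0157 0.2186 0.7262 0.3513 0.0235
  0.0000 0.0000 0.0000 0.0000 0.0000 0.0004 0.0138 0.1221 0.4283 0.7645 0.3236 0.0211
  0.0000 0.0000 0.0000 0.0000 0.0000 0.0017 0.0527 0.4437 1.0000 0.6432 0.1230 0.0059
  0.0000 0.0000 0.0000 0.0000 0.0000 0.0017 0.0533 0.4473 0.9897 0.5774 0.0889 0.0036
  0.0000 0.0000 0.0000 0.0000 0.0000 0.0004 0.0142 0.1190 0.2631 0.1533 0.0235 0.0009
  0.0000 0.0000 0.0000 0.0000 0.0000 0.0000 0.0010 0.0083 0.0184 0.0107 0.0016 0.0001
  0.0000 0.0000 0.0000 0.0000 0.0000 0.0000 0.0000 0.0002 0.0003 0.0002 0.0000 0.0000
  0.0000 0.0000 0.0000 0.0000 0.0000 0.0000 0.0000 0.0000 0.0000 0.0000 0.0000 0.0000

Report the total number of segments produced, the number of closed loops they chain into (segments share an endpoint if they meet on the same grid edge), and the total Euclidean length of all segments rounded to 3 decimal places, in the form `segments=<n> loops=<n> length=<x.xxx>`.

cell (1,8): code 0100 → (1.617,9.000)–(2.000,8.539)
cell (1,9): code 1000 → (2.000,9.625)–(1.617,9.000)
cell (2,8): code 0110 → (2.000,8.539)–(3.000,8.189)
cell (2,9): code 1001 → (3.000,9.618)–(2.000,9.625)
cell (3,7): code 0100 → (3.111,8.000)–(4.000,7.087)
cell (3,8): code 1110 → (3.000,8.189)–(3.111,8.000)
cell (3,9): code 1001 → (4.000,9.291)–(3.000,9.618)
cell (4,7): code 0110 → (4.000,7.087)–(5.000,7.082)
cell (4,9): code 1001 → (5.000,9.175)–(4.000,9.291)
cell (5,7): code 0010 → (5.000,7.082)–(5.685,8.000)
cell (5,8): code 0011 → (5.685,8.000)–(5.201,9.000)
cell (5,9): code 0001 → (5.201,9.000)–(5.000,9.175)
total: 12 segments, chained into 1 closed loop(s), length Σ = 10.466797

segments=12 loops=1 length=10.467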